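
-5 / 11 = -0.45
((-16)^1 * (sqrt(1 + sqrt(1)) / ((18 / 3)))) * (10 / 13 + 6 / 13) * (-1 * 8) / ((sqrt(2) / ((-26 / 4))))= -512 / 3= -170.67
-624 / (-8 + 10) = -312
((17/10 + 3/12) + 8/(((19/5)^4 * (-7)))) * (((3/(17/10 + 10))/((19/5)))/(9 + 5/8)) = 709552660/52050077079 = 0.01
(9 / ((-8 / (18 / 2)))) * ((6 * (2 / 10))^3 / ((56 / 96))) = -26244 / 875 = -29.99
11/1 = 11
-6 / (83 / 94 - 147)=564 / 13735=0.04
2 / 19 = 0.11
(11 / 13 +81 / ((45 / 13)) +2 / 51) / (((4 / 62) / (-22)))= -27452546 / 3315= -8281.31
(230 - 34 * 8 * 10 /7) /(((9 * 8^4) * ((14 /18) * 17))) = -555 /1705984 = -0.00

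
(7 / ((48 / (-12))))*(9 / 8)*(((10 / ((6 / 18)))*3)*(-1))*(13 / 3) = 12285 / 16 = 767.81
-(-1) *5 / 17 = 5 / 17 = 0.29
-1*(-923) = 923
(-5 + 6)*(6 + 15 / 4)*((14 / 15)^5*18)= 3495856 / 28125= 124.30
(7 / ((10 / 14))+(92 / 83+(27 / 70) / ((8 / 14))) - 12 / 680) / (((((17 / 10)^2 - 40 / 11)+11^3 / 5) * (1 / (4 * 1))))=182710 / 1048373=0.17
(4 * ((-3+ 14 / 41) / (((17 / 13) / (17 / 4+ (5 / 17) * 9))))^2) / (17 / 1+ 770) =441657272329 / 441975425548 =1.00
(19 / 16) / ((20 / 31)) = 589 / 320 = 1.84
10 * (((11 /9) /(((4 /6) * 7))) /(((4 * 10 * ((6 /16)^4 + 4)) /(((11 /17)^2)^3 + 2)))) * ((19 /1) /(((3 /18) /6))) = 64264765999104 /2781975515095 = 23.10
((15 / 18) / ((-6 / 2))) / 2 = -5 / 36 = -0.14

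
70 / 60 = 7 / 6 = 1.17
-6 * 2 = -12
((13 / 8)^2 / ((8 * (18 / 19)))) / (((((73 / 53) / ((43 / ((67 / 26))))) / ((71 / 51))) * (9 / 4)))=6754393087 / 2586204288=2.61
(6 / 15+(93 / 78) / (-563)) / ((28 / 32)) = 116484 / 256165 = 0.45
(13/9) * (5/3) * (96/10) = 208/9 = 23.11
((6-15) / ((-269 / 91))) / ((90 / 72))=3276 / 1345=2.44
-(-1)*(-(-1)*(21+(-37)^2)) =1390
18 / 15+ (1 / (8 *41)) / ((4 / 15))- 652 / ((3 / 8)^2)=-4635.23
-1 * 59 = -59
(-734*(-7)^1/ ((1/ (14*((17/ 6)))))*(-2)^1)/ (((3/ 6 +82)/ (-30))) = 4891376/ 33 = 148223.52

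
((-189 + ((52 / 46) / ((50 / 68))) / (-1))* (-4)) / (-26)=-219118 / 7475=-29.31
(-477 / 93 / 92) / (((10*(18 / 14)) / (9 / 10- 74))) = 271201 / 855600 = 0.32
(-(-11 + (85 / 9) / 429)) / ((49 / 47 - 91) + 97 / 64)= -0.12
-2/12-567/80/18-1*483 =-232109/480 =-483.56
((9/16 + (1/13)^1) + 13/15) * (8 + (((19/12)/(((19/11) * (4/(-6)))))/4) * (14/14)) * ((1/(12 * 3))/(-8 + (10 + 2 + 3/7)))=1611757/22284288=0.07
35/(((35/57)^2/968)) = 89858.06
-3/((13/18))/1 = -54/13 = -4.15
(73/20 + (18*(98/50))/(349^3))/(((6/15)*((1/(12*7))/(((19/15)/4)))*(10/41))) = 84606697197589/85017098000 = 995.17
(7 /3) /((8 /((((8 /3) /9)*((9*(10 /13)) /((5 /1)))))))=14 /117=0.12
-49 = -49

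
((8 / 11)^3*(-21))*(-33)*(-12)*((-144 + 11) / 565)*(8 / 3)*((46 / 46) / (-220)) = -34320384 / 3760075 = -9.13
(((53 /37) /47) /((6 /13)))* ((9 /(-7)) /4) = -0.02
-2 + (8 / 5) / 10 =-46 / 25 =-1.84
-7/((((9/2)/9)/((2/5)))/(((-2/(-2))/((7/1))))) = -4/5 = -0.80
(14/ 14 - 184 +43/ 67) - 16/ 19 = -233214/ 1273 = -183.20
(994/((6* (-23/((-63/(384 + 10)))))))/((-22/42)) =-219177/99682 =-2.20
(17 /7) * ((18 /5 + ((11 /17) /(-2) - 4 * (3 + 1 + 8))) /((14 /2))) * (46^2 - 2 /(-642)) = -32832.60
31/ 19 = 1.63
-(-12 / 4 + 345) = -342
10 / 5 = 2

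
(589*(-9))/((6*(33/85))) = -50065/22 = -2275.68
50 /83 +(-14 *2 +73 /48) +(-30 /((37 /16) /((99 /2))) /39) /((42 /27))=-489103891 /13414128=-36.46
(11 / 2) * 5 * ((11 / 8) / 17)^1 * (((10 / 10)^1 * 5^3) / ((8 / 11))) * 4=1529.18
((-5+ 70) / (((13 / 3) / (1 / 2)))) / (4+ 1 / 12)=90 / 49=1.84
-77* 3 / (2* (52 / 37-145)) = 37 / 46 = 0.80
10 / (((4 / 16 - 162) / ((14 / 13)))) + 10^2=99.93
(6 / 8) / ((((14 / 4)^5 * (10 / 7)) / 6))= 72 / 12005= 0.01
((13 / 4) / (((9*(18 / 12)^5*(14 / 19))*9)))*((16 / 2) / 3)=7904 / 413343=0.02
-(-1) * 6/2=3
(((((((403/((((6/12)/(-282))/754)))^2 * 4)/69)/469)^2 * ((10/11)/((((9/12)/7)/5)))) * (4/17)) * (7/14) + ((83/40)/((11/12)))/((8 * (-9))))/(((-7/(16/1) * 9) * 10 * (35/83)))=-4073123026247707116234003899993232032329/1028122294641750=-3961710632553678792021877.00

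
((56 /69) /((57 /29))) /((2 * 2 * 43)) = 406 /169119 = 0.00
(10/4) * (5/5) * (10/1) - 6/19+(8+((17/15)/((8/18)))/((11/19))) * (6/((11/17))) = 3211891/22990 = 139.71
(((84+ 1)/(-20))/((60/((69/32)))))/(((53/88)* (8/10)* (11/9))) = -3519/13568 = -0.26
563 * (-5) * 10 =-28150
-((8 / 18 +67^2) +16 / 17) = -687029 / 153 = -4490.39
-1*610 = -610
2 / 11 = 0.18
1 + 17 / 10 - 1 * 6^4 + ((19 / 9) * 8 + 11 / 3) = -114547 / 90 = -1272.74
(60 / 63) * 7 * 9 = 60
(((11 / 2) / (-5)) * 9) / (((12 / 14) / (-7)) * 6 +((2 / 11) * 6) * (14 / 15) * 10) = -53361 / 50920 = -1.05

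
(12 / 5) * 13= 156 / 5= 31.20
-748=-748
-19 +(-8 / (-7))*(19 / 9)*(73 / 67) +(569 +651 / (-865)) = 2014990919 / 3651165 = 551.88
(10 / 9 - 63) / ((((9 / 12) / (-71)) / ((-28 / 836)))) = -1107316 / 5643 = -196.23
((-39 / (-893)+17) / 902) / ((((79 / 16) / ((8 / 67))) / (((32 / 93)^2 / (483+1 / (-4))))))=3989831680 / 35602300838394081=0.00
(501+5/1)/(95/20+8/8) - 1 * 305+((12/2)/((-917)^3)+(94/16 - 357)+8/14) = -3501102736445/6168761704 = -567.55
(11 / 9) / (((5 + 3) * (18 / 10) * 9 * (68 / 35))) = 1925 / 396576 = 0.00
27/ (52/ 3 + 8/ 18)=243/ 160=1.52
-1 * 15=-15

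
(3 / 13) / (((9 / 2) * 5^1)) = 2 / 195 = 0.01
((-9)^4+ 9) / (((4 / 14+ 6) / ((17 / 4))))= 390915 / 88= 4442.22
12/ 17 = 0.71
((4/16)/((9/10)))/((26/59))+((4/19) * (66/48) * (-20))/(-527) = 3005315/4686084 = 0.64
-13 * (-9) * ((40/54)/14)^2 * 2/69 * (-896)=-332800/39123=-8.51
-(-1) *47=47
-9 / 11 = -0.82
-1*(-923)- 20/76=17532/19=922.74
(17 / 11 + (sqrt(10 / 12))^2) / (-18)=-0.13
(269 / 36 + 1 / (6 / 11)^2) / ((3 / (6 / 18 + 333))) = 32500 / 27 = 1203.70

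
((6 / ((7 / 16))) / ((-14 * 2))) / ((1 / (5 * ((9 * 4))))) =-4320 / 49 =-88.16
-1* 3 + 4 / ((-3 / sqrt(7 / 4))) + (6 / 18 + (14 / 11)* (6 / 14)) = -70 / 33 - 2* sqrt(7) / 3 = -3.89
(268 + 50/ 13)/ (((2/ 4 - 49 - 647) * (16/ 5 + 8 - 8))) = -8835/ 72332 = -0.12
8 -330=-322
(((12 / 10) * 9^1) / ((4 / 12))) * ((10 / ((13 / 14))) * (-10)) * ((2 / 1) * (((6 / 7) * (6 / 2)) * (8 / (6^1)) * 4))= -1244160 / 13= -95704.62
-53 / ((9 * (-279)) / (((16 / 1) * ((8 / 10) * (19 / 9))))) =64448 / 112995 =0.57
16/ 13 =1.23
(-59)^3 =-205379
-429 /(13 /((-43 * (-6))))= -8514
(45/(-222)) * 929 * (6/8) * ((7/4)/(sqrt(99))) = -97545 * sqrt(11)/13024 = -24.84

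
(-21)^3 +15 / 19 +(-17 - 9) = -176438 / 19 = -9286.21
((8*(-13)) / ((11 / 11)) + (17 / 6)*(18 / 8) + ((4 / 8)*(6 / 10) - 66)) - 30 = -193.32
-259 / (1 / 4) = -1036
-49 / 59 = -0.83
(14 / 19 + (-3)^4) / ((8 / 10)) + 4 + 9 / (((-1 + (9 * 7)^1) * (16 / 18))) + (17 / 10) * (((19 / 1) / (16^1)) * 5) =2194437 / 18848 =116.43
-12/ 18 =-2/ 3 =-0.67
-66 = -66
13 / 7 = 1.86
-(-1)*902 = 902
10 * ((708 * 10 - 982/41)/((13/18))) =52073640/533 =97699.14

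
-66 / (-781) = 6 / 71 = 0.08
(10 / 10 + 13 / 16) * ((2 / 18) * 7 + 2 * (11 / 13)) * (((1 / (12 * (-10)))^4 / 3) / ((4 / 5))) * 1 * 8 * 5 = 8381 / 23290675200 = 0.00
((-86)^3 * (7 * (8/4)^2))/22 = -8904784/11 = -809525.82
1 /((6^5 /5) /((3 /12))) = 5 /31104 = 0.00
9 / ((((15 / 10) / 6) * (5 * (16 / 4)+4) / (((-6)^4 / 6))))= 324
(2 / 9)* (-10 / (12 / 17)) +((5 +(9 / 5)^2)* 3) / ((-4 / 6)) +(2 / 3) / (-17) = -462068 / 11475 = -40.27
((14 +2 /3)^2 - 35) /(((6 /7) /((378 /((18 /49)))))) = 3892021 /18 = 216223.39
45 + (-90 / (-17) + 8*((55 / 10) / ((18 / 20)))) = 15175 / 153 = 99.18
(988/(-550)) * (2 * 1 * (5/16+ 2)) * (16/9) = -14.77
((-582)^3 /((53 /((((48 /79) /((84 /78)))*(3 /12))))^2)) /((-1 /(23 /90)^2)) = 1958253092952 /21475437025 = 91.19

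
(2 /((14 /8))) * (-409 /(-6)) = 1636 /21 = 77.90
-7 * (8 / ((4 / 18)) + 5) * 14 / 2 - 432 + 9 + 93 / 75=-60769 / 25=-2430.76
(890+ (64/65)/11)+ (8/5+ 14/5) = 127912/143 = 894.49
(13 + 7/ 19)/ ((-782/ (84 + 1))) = -635/ 437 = -1.45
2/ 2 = 1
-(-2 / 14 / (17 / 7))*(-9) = -9 / 17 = -0.53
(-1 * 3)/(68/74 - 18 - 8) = 111/928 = 0.12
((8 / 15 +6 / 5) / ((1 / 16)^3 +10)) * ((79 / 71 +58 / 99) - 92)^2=42905204692852736 / 30356304213015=1413.39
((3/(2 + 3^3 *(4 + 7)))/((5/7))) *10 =42/299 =0.14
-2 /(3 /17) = -34 /3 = -11.33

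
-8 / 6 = -4 / 3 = -1.33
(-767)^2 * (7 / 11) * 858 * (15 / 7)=688298130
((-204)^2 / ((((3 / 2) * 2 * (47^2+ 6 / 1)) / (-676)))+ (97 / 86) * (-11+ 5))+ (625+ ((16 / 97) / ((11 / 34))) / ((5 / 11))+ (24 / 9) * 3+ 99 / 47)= -1565005870217 / 434221955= -3604.16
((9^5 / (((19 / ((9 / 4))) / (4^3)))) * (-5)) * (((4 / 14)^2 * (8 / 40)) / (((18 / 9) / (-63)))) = 153055008 / 133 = 1150789.53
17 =17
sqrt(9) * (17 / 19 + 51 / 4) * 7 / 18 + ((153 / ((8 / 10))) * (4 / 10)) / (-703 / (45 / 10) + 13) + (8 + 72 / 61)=880775635 / 35854824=24.57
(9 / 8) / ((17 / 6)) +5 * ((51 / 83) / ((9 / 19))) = 116543 / 16932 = 6.88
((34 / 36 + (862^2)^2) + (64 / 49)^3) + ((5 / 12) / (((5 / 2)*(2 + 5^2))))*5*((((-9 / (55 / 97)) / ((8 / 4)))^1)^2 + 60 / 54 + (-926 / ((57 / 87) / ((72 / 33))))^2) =82736591657463433840669069 / 149853997256040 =552114679437.61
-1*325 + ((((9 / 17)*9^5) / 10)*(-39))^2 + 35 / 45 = 3866177840558209 / 260100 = 14864197772.23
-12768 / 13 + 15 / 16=-204093 / 208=-981.22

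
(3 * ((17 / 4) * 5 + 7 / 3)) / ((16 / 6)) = 849 / 32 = 26.53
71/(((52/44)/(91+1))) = 71852/13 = 5527.08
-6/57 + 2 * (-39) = -1484/19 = -78.11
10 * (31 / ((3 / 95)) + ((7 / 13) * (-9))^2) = 5096120 / 507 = 10051.52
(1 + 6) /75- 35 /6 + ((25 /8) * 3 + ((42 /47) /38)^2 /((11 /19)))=3.64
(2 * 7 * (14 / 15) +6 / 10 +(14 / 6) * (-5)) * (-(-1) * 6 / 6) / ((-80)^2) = 1 / 3200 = 0.00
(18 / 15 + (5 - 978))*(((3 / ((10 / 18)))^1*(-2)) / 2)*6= 787158 / 25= 31486.32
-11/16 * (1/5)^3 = -11/2000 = -0.01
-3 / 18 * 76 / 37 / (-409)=38 / 45399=0.00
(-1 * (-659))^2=434281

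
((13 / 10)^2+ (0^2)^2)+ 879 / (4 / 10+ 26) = 9621 / 275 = 34.99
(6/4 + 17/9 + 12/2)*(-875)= -147875/18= -8215.28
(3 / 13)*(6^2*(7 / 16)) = 189 / 52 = 3.63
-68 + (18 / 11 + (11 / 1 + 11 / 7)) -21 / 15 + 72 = 6471 / 385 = 16.81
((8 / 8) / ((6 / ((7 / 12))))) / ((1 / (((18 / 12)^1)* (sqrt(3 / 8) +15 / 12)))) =7* sqrt(6) / 192 +35 / 192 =0.27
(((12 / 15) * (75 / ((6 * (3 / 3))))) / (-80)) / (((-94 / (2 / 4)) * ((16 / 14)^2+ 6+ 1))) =49 / 612128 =0.00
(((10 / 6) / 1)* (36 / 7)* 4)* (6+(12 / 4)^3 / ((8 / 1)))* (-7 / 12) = -375 / 2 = -187.50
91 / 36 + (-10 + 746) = 738.53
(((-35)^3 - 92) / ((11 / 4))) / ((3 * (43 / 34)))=-5843512 / 1419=-4118.05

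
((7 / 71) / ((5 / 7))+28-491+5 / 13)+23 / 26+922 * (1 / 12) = -5326994 / 13845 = -384.76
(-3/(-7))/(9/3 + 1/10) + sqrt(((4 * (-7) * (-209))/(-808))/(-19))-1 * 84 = -18198/217 + sqrt(15554)/202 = -83.24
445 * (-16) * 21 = -149520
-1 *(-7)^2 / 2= -49 / 2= -24.50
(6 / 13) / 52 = 3 / 338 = 0.01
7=7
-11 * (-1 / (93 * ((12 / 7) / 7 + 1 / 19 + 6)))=931 / 49569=0.02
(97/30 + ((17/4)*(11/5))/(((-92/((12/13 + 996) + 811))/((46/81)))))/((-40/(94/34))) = 200167031/28641600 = 6.99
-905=-905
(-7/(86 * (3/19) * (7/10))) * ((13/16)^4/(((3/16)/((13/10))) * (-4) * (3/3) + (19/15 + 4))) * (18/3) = -529092525/1288552448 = -0.41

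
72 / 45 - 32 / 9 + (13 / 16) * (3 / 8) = -9509 / 5760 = -1.65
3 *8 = 24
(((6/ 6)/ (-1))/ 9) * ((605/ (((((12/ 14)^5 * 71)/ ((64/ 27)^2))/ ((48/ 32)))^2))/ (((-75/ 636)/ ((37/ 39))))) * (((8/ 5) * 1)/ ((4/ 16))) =35140932499128451072/ 154237123451744775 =227.84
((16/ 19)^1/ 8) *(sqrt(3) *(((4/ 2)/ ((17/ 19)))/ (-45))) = -4 *sqrt(3)/ 765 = -0.01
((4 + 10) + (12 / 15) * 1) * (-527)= -38998 / 5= -7799.60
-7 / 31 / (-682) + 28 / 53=592347 / 1120526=0.53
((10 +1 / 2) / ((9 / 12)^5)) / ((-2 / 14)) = -25088 / 81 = -309.73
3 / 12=0.25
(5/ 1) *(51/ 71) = 255/ 71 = 3.59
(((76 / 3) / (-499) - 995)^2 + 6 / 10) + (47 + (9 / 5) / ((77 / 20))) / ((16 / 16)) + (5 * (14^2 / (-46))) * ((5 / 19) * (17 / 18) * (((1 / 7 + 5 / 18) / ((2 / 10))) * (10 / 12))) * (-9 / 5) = 4480081364910634691 / 4524462710460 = 990190.80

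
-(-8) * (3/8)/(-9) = -1/3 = -0.33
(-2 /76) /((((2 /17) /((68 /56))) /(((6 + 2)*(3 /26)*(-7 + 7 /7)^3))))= 54.16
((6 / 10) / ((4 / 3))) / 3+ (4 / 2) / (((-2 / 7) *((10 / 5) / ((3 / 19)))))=-153 / 380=-0.40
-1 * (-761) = 761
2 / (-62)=-1 / 31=-0.03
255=255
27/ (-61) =-27/ 61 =-0.44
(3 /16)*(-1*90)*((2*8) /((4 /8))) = -540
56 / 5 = 11.20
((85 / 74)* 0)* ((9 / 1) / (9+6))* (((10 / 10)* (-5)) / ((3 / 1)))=0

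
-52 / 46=-26 / 23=-1.13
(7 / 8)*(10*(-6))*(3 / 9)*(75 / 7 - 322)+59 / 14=5451.71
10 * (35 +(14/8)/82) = 57435/164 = 350.21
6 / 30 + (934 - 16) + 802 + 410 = 10651 / 5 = 2130.20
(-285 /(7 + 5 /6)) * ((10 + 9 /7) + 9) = -738.05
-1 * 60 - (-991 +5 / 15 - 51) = 2945 / 3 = 981.67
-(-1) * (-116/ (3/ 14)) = -541.33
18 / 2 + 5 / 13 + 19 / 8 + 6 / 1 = 1847 / 104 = 17.76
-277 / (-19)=277 / 19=14.58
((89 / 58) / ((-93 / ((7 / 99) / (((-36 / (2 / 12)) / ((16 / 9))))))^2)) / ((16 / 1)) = 4361 / 1161279657387432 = 0.00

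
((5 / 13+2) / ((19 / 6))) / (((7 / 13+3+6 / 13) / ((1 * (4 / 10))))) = 93 / 1235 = 0.08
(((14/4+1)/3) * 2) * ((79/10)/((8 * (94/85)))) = 4029/1504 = 2.68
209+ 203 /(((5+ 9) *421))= 176007 /842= 209.03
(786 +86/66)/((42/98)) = 181867/99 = 1837.04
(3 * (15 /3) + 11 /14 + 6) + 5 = 375 /14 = 26.79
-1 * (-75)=75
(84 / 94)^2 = 1764 / 2209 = 0.80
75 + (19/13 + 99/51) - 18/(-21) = 122615/1547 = 79.26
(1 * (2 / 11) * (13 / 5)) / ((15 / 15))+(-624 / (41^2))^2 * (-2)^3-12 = -1962857914 / 155416855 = -12.63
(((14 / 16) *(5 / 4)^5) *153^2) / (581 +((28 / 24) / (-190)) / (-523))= 10903839046875 / 101347862528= 107.59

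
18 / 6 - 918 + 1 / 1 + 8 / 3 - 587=-4495 / 3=-1498.33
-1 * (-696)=696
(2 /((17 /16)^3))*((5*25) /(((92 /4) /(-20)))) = -20480000 /112999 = -181.24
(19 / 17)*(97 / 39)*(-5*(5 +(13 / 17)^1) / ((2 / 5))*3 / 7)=-322525 / 3757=-85.85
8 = 8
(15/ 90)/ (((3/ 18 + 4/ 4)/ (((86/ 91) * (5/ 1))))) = 430/ 637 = 0.68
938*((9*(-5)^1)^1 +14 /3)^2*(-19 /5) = -260931902 /45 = -5798486.71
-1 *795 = -795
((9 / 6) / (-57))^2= 1 / 1444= 0.00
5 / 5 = 1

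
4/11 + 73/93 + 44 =46187/1023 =45.15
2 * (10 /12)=5 /3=1.67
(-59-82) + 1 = -140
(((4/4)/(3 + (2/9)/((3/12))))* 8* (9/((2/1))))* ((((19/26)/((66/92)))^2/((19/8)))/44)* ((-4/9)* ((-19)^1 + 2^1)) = 5467744/7872865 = 0.69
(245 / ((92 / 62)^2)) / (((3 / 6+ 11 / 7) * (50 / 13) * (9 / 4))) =4285099 / 690345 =6.21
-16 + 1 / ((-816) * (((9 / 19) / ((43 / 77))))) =-9048625 / 565488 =-16.00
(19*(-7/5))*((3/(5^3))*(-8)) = 5.11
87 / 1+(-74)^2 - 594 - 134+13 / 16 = 77373 / 16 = 4835.81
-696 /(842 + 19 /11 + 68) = -0.76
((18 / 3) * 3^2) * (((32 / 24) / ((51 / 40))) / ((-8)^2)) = 15 / 17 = 0.88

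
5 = 5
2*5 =10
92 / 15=6.13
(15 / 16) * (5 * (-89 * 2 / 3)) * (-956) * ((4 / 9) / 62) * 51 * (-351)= -1057700475 / 31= -34119370.16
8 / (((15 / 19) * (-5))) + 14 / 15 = -82 / 75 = -1.09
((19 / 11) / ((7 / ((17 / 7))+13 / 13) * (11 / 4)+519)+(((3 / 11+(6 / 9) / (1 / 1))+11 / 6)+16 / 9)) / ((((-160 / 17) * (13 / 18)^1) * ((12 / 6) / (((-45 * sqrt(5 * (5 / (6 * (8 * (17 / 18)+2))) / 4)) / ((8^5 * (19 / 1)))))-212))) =-16458976166625 / 813962844406086204544+4475553323520 * sqrt(129) / 6359084721922548473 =0.00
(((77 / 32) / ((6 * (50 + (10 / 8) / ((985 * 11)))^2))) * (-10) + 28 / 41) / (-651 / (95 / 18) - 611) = -2990827533996785 / 3223592030157868098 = -0.00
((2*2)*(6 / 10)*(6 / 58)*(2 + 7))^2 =104976 / 21025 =4.99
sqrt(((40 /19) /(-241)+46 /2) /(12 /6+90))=sqrt(11087457809) /210634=0.50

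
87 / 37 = 2.35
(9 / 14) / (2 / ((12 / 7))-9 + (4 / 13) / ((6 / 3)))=-351 / 4193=-0.08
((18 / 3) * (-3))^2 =324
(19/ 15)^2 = 361/ 225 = 1.60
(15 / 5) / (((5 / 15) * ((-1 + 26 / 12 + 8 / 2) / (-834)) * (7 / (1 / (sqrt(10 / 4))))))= -45036 * sqrt(10) / 1085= -131.26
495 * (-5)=-2475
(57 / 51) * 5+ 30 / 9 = 455 / 51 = 8.92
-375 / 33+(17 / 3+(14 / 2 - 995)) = -32792 / 33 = -993.70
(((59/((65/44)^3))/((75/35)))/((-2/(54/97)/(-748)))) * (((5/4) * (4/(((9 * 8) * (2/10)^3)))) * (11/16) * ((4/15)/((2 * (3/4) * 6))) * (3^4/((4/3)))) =20353303278/1065545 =19101.31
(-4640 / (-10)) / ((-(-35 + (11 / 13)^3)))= 254852 / 18891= 13.49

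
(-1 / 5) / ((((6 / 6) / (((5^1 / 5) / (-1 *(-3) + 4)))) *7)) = -1 / 245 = -0.00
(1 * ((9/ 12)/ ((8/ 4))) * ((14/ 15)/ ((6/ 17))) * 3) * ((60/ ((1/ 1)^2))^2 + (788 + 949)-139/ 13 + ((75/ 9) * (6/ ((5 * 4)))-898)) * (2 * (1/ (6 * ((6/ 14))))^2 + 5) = 11775961421/ 168480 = 69895.31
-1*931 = -931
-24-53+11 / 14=-1067 / 14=-76.21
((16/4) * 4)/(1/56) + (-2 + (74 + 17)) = 985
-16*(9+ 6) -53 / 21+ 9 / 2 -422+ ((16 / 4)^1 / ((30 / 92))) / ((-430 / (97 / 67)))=-1996729961 / 3025050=-660.07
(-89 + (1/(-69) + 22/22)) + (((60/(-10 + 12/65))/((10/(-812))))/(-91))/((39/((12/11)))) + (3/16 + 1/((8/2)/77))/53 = -8081086865/92039376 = -87.80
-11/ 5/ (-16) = 11/ 80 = 0.14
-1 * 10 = -10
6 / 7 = 0.86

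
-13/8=-1.62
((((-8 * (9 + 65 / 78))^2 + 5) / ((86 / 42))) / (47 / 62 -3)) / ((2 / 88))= -1064430136 / 17931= -59362.56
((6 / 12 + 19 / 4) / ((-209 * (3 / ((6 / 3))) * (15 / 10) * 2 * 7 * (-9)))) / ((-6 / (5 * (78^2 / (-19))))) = 845 / 35739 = 0.02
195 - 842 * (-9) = 7773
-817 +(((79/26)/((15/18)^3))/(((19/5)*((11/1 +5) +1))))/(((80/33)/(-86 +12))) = -860250143/1049750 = -819.48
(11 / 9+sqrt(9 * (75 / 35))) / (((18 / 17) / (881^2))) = 145142107 / 162+13194737 * sqrt(105) / 42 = 4115125.13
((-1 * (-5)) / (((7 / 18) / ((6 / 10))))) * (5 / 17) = 270 / 119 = 2.27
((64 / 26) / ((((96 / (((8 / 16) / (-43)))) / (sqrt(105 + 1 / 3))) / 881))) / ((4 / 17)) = -14977*sqrt(237) / 20124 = -11.46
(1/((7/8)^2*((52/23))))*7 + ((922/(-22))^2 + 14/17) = 329681117/187187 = 1761.24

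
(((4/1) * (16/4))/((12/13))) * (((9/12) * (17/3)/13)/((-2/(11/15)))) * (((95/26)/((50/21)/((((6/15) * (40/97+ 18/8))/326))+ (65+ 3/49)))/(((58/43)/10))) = -3515097565/49581646608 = -0.07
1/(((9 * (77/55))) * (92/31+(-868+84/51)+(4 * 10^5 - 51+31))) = 2635/13251070728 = 0.00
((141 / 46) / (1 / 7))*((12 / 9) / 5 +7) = 35861 / 230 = 155.92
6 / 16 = 3 / 8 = 0.38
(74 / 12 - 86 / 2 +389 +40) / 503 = 2353 / 3018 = 0.78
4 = 4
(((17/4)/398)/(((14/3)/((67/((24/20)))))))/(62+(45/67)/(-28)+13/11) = 839443/414978680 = 0.00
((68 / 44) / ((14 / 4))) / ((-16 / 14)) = -17 / 44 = -0.39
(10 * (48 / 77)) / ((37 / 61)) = 29280 / 2849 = 10.28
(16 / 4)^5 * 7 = 7168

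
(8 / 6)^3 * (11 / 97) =704 / 2619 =0.27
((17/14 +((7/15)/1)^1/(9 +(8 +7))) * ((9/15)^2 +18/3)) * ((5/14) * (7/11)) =164777/92400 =1.78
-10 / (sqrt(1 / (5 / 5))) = -10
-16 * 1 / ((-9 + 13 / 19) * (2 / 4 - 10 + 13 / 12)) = -1824 / 7979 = -0.23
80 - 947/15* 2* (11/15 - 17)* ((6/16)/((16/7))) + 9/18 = 417.47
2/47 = 0.04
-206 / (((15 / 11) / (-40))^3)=140383232 / 27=5199378.96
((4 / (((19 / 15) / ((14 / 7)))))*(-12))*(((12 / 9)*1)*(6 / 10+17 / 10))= -4416 / 19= -232.42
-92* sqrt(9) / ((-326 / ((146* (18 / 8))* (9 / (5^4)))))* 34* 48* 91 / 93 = 20197483488 / 3158125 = 6395.40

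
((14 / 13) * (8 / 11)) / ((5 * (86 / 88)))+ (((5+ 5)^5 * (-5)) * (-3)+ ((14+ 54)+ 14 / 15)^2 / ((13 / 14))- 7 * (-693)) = 189916286597 / 125775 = 1509968.49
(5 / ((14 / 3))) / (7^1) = 15 / 98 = 0.15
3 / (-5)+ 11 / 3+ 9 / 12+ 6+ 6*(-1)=3.82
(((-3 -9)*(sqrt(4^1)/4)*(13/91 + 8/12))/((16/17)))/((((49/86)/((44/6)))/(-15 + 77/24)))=783.23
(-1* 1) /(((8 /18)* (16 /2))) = -9 /32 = -0.28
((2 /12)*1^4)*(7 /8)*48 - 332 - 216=-541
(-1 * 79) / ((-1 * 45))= 79 / 45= 1.76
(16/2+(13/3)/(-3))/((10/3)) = 59/30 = 1.97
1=1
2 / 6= 1 / 3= 0.33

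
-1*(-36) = 36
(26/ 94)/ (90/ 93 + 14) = 403/ 21808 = 0.02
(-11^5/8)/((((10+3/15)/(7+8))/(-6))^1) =12078825/68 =177629.78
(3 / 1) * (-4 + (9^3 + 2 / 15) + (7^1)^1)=10982 / 5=2196.40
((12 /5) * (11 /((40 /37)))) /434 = 1221 /21700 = 0.06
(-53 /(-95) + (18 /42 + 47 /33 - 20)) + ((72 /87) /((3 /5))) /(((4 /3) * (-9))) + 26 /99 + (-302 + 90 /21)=-601700359 /1909215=-315.16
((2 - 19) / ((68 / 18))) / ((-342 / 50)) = 25 / 38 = 0.66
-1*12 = -12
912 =912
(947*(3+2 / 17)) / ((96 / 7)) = 215.28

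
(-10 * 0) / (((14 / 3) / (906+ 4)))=0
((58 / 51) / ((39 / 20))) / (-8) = -145 / 1989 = -0.07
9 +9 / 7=72 / 7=10.29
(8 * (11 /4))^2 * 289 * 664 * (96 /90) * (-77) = -7628352136.53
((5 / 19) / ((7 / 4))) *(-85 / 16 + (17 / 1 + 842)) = 68295 / 532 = 128.37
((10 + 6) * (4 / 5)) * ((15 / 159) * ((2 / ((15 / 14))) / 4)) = 448 / 795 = 0.56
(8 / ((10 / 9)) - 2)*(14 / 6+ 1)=52 / 3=17.33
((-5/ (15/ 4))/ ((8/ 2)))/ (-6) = 1/ 18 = 0.06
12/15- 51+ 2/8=-999/20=-49.95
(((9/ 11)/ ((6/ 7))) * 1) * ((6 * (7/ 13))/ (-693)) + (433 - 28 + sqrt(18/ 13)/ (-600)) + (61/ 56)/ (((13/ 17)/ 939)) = 153498151/ 88088 - sqrt(26)/ 2600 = 1742.55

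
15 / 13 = 1.15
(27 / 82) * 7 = 189 / 82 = 2.30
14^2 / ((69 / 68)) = 13328 / 69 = 193.16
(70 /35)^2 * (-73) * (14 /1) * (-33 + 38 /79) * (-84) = -882174048 /79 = -11166760.10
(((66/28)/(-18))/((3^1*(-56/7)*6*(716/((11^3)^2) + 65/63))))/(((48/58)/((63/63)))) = 565127959/530825808384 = 0.00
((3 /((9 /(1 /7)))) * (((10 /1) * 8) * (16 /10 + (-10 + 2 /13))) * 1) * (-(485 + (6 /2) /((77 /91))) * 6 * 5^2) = 2304371200 /1001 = 2302069.13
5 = 5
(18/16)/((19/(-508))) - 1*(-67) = 36.92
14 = 14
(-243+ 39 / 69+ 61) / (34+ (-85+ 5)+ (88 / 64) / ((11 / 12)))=8346 / 2047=4.08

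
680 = 680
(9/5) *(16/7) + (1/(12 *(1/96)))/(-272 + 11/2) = 76192/18655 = 4.08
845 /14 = 60.36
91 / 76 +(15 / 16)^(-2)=39931 / 17100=2.34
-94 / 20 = -47 / 10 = -4.70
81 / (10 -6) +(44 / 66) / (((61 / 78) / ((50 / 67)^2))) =22700149 / 1095316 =20.72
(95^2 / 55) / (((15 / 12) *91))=1444 / 1001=1.44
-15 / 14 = -1.07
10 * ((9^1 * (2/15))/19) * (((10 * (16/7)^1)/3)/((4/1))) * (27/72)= 60/133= 0.45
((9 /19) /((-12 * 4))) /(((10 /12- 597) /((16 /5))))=18 /339815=0.00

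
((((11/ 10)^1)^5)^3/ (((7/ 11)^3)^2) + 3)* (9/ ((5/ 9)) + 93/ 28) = 21189487248657551556609663/ 16470860000000000000000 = 1286.48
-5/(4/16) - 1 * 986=-1006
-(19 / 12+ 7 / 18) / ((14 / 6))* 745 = -52895 / 84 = -629.70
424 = 424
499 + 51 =550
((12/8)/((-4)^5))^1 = -3/2048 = -0.00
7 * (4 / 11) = 28 / 11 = 2.55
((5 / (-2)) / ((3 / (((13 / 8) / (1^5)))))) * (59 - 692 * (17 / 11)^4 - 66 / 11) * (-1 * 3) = -3706336335 / 234256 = -15821.73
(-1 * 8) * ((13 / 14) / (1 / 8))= -59.43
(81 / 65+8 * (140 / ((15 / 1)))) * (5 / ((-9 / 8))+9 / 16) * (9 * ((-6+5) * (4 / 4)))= 636529 / 240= 2652.20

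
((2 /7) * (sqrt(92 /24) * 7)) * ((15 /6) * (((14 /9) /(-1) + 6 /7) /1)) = -110 * sqrt(138) /189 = -6.84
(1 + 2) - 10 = -7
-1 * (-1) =1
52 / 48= 13 / 12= 1.08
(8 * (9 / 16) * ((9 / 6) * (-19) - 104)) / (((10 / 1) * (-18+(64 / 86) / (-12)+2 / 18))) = 184599 / 55576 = 3.32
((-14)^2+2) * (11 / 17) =2178 / 17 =128.12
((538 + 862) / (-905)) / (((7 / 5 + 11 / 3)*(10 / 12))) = -1260 / 3439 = -0.37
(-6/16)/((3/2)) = -1/4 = -0.25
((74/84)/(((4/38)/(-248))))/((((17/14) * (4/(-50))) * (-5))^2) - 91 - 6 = -7711649/867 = -8894.64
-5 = -5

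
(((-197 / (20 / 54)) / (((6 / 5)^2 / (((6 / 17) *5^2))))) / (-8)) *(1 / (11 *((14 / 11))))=221625 / 7616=29.10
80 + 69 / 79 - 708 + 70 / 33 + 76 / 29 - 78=-52951183 / 75603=-700.38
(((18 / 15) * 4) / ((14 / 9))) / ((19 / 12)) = 1296 / 665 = 1.95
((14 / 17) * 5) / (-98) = -5 / 119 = -0.04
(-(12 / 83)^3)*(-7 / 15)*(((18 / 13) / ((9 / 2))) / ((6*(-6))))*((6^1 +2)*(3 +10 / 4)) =-19712 / 37166155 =-0.00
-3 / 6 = -1 / 2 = -0.50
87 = 87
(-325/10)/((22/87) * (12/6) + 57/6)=-5655/1741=-3.25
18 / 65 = 0.28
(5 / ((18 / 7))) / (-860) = -7 / 3096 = -0.00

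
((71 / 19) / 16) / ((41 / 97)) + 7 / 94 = 367313 / 585808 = 0.63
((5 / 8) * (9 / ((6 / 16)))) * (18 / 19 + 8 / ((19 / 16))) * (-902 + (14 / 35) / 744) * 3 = -19337919 / 62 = -311901.92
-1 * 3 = -3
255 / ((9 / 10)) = 850 / 3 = 283.33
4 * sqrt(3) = 6.93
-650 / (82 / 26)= -8450 / 41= -206.10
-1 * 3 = -3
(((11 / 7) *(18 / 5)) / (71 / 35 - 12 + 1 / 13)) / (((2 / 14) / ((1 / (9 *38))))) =-1001 / 85538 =-0.01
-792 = -792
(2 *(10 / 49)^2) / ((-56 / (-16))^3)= 1600 / 823543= 0.00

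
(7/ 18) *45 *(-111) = -3885/ 2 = -1942.50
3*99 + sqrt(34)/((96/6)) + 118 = 415.36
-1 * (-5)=5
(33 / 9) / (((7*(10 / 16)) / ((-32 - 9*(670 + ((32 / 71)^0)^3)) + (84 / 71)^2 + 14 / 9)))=-24226498648 / 4763745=-5085.60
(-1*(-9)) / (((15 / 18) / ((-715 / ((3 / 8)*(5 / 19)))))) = -391248 / 5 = -78249.60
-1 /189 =-0.01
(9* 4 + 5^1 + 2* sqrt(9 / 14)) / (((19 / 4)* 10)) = 6* sqrt(14) / 665 + 82 / 95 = 0.90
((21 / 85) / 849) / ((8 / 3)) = 21 / 192440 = 0.00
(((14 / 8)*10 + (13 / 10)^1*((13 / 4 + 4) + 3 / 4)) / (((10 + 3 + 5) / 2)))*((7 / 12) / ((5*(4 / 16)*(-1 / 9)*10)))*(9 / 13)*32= -46872 / 1625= -28.84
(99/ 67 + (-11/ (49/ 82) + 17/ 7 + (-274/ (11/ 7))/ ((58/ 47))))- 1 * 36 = -200864221/ 1047277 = -191.80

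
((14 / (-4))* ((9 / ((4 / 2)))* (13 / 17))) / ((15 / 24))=-1638 / 85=-19.27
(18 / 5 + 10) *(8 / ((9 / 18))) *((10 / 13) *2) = 4352 / 13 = 334.77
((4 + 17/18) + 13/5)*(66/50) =7469/750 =9.96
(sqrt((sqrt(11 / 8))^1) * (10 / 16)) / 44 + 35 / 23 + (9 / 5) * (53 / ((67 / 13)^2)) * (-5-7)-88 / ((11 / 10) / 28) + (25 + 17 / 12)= -13970313661 / 6194820 + 5 * 22^(1 / 4) / 704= -2255.15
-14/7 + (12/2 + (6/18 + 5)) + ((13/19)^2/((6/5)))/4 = 81709/8664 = 9.43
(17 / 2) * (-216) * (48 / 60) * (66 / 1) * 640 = -62042112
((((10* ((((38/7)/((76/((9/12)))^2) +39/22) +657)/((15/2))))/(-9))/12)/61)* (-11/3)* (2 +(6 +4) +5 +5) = 452336555/42057792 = 10.76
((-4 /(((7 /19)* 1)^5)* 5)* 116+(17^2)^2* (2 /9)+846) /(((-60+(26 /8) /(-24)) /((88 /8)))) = 17165457312256 /291080433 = 58971.53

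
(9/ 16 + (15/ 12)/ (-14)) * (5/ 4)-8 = -3319/ 448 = -7.41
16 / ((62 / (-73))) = -584 / 31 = -18.84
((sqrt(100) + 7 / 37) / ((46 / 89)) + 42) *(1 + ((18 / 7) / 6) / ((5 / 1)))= 1995703 / 29785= 67.00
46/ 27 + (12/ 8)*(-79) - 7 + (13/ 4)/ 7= -123.33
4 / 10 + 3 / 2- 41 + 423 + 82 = 4659 / 10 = 465.90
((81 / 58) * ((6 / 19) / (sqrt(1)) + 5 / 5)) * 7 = 14175 / 1102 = 12.86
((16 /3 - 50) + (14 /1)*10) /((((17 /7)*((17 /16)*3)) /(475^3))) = 3432929500000 /2601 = 1319849865.44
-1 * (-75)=75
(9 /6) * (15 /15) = 3 /2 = 1.50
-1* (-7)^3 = 343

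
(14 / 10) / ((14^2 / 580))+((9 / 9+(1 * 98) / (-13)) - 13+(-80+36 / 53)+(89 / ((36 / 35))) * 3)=9541841 / 57876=164.87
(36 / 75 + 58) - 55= 87 / 25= 3.48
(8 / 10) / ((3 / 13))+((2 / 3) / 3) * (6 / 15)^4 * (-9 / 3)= 2156 / 625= 3.45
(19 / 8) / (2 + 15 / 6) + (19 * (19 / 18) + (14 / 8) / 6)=167 / 8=20.88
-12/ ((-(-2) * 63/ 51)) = -34/ 7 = -4.86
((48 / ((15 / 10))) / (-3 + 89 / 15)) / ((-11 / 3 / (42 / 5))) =-3024 / 121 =-24.99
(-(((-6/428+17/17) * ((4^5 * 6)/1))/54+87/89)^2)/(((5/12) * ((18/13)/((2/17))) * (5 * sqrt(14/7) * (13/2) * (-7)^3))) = 376253617918564 * sqrt(2)/3212453813213925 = 0.17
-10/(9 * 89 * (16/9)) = -5/712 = -0.01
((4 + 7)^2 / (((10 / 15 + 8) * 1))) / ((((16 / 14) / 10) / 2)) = 12705 / 52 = 244.33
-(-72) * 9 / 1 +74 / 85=55154 / 85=648.87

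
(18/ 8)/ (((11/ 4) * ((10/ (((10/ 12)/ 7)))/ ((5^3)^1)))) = 375/ 308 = 1.22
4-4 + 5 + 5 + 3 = 13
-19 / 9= -2.11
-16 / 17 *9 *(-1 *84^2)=1016064 / 17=59768.47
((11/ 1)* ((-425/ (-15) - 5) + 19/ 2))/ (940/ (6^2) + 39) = 6501/ 1172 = 5.55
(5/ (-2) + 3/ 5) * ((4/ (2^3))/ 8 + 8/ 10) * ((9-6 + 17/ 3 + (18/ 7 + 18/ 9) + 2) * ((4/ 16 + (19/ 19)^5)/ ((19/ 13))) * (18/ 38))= -2691/ 266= -10.12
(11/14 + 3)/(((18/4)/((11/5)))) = 1.85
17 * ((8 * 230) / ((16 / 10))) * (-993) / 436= -9706575 / 218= -44525.57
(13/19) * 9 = 117/19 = 6.16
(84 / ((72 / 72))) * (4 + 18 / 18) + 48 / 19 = 8028 / 19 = 422.53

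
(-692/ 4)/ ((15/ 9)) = -519/ 5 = -103.80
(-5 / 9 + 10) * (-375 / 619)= -10625 / 1857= -5.72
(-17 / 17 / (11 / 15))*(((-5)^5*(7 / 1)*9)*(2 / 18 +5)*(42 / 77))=90562500 / 121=748450.41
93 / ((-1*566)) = -93 / 566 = -0.16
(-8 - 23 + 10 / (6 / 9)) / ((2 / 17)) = -136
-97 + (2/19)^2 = -35013/361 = -96.99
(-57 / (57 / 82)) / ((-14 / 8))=328 / 7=46.86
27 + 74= 101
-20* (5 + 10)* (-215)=64500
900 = 900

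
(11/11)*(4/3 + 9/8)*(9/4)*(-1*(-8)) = 177/4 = 44.25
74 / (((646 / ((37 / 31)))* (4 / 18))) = 12321 / 20026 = 0.62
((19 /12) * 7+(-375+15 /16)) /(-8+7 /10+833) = -87115 /198168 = -0.44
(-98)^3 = -941192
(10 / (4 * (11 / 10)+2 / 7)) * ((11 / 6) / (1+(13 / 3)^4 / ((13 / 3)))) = 17325 / 364736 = 0.05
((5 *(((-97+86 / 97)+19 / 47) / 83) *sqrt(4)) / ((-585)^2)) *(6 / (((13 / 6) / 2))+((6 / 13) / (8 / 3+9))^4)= -365346453789728 / 1957726142169809375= -0.00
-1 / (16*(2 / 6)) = -3 / 16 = -0.19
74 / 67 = 1.10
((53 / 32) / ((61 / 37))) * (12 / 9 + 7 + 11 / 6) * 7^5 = 32958527 / 192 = 171658.99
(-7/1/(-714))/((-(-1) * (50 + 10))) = 1/6120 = 0.00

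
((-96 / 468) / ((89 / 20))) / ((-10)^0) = -0.05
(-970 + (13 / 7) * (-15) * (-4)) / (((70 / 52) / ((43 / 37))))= -1343836 / 1813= -741.22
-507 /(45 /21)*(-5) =1183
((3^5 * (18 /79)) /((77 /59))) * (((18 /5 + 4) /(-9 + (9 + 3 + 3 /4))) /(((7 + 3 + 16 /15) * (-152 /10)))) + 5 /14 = -155497 /1009778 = -0.15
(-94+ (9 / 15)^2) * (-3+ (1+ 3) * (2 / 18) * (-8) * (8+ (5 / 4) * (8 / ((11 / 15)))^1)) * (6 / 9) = 37048666 / 7425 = 4989.72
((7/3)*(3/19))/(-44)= -7/836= -0.01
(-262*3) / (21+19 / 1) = -19.65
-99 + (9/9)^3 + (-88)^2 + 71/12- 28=7623.92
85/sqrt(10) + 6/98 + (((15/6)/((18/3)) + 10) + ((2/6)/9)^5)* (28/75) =208298301322/52732233225 + 17* sqrt(10)/2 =30.83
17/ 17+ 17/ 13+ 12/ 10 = 228/ 65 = 3.51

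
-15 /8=-1.88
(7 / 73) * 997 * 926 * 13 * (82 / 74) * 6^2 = 124003486152 / 2701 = 45910213.31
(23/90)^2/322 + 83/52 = 2353349/1474200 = 1.60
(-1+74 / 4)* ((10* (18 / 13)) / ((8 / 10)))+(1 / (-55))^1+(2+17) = 460269 / 1430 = 321.87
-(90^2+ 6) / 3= -2702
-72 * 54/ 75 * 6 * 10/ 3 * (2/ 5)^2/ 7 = -20736/ 875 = -23.70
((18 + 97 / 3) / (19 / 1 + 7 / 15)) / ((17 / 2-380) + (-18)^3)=-755 / 1811422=-0.00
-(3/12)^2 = -1/16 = -0.06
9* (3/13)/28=27/364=0.07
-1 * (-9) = 9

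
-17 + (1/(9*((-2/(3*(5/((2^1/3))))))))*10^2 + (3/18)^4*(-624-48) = -3848/27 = -142.52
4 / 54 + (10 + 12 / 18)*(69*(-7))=-139102 / 27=-5151.93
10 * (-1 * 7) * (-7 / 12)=245 / 6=40.83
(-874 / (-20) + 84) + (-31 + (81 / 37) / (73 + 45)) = 1055683 / 10915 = 96.72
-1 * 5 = -5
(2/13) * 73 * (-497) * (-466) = 33813892/13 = 2601068.62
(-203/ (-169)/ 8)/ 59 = 203/ 79768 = 0.00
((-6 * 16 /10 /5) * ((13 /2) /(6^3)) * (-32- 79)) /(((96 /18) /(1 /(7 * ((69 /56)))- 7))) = -9139 /1104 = -8.28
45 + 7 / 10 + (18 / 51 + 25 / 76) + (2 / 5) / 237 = 46.38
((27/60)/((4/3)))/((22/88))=27/20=1.35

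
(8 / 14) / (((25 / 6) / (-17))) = -408 / 175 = -2.33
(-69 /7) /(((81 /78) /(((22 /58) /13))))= -506 /1827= -0.28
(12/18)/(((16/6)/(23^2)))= 529/4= 132.25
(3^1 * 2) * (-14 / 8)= -21 / 2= -10.50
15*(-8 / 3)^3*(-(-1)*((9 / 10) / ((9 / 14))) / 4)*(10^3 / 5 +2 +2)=-60928 / 3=-20309.33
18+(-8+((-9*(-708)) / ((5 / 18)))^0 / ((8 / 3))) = 83 / 8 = 10.38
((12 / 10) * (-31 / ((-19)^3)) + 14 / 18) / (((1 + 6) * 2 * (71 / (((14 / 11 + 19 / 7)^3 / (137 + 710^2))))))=6994583316377 / 70626321459031885470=0.00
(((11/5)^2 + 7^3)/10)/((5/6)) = 41.74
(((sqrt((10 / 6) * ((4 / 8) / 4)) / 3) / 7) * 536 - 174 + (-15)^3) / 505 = -3549 / 505 + 134 * sqrt(30) / 31815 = -7.00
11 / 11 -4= -3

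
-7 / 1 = -7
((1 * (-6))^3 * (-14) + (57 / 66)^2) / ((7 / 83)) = 121510091 / 3388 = 35864.84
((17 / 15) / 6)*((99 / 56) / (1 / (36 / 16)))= 1683 / 2240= 0.75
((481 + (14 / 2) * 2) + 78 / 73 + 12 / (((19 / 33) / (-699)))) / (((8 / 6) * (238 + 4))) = -58555935 / 1342616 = -43.61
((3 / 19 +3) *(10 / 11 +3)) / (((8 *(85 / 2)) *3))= 43 / 3553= 0.01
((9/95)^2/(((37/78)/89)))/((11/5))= 562302/734635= 0.77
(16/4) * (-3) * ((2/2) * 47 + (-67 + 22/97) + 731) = -827868/97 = -8534.72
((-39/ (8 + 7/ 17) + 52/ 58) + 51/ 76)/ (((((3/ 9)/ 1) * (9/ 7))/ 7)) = -3645551/ 72732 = -50.12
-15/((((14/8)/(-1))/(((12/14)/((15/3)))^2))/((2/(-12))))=-72/1715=-0.04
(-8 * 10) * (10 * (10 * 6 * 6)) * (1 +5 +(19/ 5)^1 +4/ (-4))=-2534400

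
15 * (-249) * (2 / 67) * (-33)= 246510 / 67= 3679.25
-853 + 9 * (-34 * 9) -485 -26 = -4118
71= 71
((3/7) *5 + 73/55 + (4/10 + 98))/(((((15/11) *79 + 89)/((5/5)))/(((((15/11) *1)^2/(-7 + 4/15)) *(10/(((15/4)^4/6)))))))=-2008064/46280927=-0.04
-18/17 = -1.06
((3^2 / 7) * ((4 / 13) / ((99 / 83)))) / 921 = 332 / 921921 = 0.00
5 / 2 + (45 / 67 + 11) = 1899 / 134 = 14.17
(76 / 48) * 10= 95 / 6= 15.83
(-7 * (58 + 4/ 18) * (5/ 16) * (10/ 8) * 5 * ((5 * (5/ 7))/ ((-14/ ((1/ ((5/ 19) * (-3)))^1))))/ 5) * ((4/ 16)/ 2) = -311125/ 48384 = -6.43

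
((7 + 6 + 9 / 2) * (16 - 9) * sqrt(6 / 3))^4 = 900750156.25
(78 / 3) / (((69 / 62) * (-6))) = -806 / 207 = -3.89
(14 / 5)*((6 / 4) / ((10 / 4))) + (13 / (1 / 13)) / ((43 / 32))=127.45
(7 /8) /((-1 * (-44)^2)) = -7 /15488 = -0.00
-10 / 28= -0.36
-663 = -663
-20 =-20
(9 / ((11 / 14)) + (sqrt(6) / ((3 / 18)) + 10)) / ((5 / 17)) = 102 * sqrt(6) / 5 + 4012 / 55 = 122.92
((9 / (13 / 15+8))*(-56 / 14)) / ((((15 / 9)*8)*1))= -81 / 266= -0.30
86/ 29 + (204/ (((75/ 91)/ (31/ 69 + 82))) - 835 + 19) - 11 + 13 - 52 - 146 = 970425478/ 50025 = 19398.81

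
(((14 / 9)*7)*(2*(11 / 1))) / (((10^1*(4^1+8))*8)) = 0.25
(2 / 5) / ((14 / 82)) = 82 / 35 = 2.34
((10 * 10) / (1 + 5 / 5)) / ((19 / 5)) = 250 / 19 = 13.16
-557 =-557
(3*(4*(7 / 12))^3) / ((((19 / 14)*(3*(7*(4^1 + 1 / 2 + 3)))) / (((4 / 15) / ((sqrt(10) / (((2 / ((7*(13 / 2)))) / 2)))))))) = 784*sqrt(10) / 7502625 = 0.00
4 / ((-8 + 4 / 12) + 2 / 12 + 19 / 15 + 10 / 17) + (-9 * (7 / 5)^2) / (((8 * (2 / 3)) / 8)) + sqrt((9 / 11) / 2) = -3910917 / 143950 + 3 * sqrt(22) / 22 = -26.53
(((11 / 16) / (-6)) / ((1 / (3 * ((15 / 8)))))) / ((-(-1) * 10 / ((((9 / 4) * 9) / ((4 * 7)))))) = -2673 / 57344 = -0.05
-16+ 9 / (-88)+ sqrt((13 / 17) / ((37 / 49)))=-1417 / 88+ 7*sqrt(8177) / 629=-15.10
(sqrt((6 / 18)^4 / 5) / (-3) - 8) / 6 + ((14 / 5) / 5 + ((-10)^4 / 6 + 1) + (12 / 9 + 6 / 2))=125342 / 75 - sqrt(5) / 810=1671.22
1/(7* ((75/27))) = 9/175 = 0.05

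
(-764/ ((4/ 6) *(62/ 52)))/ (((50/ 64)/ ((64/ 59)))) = -61022208/ 45725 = -1334.55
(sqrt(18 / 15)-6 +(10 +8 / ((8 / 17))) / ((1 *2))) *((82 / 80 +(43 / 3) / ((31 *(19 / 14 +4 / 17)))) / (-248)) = -1854487 / 46620032-1854487 *sqrt(30) / 1748251200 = -0.05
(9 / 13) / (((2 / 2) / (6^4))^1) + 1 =898.23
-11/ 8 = -1.38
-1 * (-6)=6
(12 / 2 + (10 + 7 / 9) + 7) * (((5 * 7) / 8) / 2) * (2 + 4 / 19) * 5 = 131075 / 228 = 574.89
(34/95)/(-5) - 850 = -403784/475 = -850.07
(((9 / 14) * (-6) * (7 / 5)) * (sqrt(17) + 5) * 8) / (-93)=72 * sqrt(17) / 155 + 72 / 31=4.24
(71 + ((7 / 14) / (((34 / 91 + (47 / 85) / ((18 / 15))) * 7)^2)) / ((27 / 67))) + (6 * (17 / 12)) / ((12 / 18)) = 60311128901 / 719820300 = 83.79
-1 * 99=-99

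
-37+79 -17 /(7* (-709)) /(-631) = 42.00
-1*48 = -48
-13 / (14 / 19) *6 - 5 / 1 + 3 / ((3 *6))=-4649 / 42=-110.69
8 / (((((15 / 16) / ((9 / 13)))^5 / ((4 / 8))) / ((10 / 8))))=254803968 / 232058125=1.10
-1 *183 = -183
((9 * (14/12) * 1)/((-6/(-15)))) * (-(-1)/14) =15/8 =1.88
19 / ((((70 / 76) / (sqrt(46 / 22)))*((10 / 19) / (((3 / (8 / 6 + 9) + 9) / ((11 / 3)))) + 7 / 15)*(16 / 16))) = 5926176*sqrt(253) / 2131129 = 44.23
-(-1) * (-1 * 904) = -904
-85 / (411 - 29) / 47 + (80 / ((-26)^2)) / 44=-68245 / 33376486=-0.00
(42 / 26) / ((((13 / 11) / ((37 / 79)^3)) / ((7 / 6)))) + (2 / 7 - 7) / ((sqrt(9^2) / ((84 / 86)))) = -12142881365 / 21497486478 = -0.56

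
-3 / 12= -1 / 4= -0.25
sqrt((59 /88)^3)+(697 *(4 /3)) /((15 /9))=59 *sqrt(1298) /3872+2788 /5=558.15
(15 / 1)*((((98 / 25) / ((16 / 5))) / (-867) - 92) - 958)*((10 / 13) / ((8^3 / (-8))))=189.30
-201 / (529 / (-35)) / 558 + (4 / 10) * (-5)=-194443 / 98394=-1.98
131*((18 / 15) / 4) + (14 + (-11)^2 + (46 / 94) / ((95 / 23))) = 1557557 / 8930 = 174.42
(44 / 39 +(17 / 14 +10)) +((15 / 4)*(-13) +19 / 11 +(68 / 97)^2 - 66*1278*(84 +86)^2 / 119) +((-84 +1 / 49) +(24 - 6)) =-16206328079424713 / 791146356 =-20484614.45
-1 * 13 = -13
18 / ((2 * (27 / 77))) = 77 / 3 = 25.67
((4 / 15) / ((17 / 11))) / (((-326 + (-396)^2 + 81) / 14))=616 / 39925605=0.00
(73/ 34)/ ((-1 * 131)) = -73/ 4454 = -0.02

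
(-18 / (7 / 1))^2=324 / 49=6.61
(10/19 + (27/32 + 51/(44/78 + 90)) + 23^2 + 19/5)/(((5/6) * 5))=4306185093/33554000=128.34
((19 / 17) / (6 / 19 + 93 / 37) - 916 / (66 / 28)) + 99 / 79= -11370175426 / 29383497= -386.96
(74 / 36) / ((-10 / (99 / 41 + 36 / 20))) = -888 / 1025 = -0.87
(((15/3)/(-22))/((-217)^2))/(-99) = 5/102559842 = 0.00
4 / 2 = 2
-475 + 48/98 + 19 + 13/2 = -44003/98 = -449.01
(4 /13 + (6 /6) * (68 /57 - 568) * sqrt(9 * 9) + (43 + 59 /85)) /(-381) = 106177202 /7999095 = 13.27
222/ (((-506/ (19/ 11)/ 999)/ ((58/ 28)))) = -61099839/ 38962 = -1568.19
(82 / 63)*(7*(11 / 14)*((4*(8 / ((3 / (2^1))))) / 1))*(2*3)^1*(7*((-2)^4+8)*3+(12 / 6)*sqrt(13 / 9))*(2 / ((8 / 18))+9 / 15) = 981376*sqrt(13) / 315+11776512 / 5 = 2366535.42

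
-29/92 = -0.32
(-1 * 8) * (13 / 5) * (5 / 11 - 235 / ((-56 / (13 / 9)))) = -93925 / 693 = -135.53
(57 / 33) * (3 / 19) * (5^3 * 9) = 3375 / 11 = 306.82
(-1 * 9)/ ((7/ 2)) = -18/ 7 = -2.57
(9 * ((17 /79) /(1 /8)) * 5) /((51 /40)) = 4800 /79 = 60.76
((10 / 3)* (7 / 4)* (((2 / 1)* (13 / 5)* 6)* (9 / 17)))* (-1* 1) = -1638 / 17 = -96.35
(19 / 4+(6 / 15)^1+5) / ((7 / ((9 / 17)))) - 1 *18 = -17.23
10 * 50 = 500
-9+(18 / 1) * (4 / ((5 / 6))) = 387 / 5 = 77.40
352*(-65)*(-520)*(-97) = -1154067200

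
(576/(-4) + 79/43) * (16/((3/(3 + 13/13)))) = -391232/129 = -3032.81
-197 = -197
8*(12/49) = 96/49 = 1.96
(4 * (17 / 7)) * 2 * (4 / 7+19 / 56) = 867 / 49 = 17.69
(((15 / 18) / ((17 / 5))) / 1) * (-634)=-7925 / 51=-155.39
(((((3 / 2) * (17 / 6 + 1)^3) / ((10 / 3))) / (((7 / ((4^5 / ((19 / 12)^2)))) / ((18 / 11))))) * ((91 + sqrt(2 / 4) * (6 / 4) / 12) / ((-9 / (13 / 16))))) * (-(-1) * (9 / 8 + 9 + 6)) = -6366066408 / 19855 - 61212177 * sqrt(2) / 277970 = -320939.30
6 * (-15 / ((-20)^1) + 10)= 129 / 2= 64.50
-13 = -13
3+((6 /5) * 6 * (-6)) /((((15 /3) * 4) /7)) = -303 /25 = -12.12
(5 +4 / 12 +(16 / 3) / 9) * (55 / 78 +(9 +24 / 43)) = 2753840 / 45279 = 60.82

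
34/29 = 1.17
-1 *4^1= -4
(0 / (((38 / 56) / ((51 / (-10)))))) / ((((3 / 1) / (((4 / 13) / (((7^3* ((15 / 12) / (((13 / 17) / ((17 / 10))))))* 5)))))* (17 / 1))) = 0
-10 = -10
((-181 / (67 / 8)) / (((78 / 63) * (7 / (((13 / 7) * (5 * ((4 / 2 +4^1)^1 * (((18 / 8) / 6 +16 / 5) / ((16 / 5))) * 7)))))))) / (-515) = 232947 / 110416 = 2.11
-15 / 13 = -1.15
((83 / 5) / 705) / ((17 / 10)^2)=332 / 40749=0.01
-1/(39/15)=-5/13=-0.38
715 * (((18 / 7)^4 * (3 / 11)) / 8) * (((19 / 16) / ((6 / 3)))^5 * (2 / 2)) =3167908680105 / 40282095616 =78.64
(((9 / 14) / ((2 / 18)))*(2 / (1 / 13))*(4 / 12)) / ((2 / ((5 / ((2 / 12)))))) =5265 / 7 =752.14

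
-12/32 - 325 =-2603/8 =-325.38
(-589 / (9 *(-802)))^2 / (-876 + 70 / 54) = -18259 / 2398507716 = -0.00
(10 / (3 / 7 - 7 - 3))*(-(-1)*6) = -420 / 67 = -6.27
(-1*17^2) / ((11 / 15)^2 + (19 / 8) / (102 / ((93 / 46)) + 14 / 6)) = -150215400 / 302911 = -495.91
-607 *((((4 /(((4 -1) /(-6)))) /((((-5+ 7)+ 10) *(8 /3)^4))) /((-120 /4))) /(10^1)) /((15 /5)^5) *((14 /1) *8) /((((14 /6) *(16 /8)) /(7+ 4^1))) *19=-126863 /230400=-0.55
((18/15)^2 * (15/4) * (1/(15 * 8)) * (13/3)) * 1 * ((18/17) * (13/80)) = 4563/136000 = 0.03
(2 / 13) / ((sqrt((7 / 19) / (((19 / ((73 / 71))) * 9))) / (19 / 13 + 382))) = 1253.44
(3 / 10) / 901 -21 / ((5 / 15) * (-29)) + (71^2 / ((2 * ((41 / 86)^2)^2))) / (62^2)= 10547903098878937 / 709547711114090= 14.87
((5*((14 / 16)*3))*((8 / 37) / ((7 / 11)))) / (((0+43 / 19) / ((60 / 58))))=94050 / 46139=2.04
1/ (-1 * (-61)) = 1/ 61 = 0.02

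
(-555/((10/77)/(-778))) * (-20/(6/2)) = -22165220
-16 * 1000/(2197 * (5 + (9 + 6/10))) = -80000/160381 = -0.50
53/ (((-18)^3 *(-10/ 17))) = 901/ 58320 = 0.02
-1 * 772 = -772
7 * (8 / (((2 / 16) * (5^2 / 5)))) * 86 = 38528 / 5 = 7705.60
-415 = -415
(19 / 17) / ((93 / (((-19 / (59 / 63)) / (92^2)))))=-7581 / 263171152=-0.00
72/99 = 8/11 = 0.73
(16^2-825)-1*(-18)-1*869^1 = -1420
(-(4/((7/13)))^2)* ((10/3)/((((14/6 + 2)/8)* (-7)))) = 16640/343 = 48.51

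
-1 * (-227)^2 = -51529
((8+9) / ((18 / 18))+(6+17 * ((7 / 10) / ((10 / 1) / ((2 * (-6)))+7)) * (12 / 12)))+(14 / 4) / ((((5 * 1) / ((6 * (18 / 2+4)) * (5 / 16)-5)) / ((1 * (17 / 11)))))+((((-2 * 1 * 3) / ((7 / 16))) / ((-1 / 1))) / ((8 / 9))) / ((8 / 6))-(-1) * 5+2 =14692039 / 227920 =64.46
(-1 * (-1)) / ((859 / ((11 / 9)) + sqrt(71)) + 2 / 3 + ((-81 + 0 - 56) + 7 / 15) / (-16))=2153855 / 1533369146 - 3025 * sqrt(71) / 1533369146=0.00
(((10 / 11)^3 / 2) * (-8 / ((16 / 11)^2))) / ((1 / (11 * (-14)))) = 875 / 4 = 218.75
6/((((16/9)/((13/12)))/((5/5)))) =117/32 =3.66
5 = 5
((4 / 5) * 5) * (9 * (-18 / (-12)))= 54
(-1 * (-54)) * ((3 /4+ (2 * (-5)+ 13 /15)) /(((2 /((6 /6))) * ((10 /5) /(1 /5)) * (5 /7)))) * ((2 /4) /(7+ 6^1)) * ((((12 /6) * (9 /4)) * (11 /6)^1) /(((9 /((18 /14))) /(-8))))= 149391 /13000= 11.49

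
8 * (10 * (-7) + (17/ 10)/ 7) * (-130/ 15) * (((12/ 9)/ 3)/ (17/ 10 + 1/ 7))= 4062656/ 3483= 1166.42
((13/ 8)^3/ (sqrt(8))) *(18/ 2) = 19773 *sqrt(2)/ 2048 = 13.65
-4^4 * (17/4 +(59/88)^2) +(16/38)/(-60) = -1203.08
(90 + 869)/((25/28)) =26852/25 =1074.08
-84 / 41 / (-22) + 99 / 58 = 47085 / 26158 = 1.80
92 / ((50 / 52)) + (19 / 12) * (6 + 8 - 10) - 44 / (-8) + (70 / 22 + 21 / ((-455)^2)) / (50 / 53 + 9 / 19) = 305725573613 / 2785432650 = 109.76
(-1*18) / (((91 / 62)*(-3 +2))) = 1116 / 91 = 12.26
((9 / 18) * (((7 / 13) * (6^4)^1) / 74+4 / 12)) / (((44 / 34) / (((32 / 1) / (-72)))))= -239513 / 142857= -1.68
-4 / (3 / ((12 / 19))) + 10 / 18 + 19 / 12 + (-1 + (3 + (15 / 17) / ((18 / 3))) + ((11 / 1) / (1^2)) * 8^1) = 1063309 / 11628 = 91.44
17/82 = 0.21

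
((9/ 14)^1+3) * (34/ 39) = 289/ 91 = 3.18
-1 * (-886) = 886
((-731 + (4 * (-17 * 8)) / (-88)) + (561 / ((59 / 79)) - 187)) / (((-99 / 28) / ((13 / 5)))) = 37951004 / 321255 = 118.13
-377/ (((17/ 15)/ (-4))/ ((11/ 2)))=124410/ 17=7318.24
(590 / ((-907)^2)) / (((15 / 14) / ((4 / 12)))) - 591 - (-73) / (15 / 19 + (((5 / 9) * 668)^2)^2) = -10346271452354045981568298 / 17506388085578290452015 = -591.00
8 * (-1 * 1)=-8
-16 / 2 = -8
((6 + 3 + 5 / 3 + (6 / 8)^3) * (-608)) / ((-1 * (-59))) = -40451 / 354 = -114.27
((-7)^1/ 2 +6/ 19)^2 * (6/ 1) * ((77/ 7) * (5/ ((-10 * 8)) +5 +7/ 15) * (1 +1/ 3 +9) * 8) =6475377557/ 21660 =298955.57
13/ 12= 1.08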